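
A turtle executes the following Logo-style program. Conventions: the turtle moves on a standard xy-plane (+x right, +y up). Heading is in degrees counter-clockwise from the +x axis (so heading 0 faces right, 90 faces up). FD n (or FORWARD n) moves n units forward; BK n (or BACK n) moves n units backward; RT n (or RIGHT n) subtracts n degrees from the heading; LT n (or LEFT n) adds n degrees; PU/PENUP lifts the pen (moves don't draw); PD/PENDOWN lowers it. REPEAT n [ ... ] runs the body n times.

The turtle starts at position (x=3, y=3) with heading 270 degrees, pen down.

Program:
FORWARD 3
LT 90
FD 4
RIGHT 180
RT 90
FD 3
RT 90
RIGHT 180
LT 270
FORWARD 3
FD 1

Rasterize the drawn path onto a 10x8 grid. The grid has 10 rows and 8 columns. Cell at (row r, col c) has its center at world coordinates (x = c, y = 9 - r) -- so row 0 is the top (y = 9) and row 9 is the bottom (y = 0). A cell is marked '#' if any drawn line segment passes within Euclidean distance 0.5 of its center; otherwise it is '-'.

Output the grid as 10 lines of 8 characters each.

Answer: --------
--------
-------#
-------#
-------#
-------#
---#---#
---#---#
---#---#
---#####

Derivation:
Segment 0: (3,3) -> (3,0)
Segment 1: (3,0) -> (7,-0)
Segment 2: (7,-0) -> (7,3)
Segment 3: (7,3) -> (7,6)
Segment 4: (7,6) -> (7,7)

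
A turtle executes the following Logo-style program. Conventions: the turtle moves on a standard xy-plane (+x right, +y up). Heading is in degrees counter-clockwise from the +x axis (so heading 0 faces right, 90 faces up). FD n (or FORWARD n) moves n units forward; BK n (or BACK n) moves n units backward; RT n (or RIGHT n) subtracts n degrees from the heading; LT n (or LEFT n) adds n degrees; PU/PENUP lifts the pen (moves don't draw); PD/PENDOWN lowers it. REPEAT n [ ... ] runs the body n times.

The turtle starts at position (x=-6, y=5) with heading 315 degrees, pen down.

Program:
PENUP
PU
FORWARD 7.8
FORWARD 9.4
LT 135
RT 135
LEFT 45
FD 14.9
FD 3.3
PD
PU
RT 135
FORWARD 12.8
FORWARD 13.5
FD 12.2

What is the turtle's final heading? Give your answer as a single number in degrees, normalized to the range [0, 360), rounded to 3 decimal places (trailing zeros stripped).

Answer: 225

Derivation:
Executing turtle program step by step:
Start: pos=(-6,5), heading=315, pen down
PU: pen up
PU: pen up
FD 7.8: (-6,5) -> (-0.485,-0.515) [heading=315, move]
FD 9.4: (-0.485,-0.515) -> (6.162,-7.162) [heading=315, move]
LT 135: heading 315 -> 90
RT 135: heading 90 -> 315
LT 45: heading 315 -> 0
FD 14.9: (6.162,-7.162) -> (21.062,-7.162) [heading=0, move]
FD 3.3: (21.062,-7.162) -> (24.362,-7.162) [heading=0, move]
PD: pen down
PU: pen up
RT 135: heading 0 -> 225
FD 12.8: (24.362,-7.162) -> (15.311,-16.213) [heading=225, move]
FD 13.5: (15.311,-16.213) -> (5.765,-25.759) [heading=225, move]
FD 12.2: (5.765,-25.759) -> (-2.861,-34.386) [heading=225, move]
Final: pos=(-2.861,-34.386), heading=225, 0 segment(s) drawn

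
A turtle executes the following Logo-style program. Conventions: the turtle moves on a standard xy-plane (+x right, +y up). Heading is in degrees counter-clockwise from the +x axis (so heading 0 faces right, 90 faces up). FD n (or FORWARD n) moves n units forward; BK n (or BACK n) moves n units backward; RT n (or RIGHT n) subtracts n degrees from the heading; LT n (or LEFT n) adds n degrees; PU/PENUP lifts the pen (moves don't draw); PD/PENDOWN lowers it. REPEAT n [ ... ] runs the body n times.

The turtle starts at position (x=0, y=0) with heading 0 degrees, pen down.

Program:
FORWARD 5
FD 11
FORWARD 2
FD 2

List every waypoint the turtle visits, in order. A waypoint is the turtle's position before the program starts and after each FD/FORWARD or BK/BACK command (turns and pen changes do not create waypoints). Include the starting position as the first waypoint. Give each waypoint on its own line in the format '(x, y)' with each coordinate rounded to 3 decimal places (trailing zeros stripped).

Executing turtle program step by step:
Start: pos=(0,0), heading=0, pen down
FD 5: (0,0) -> (5,0) [heading=0, draw]
FD 11: (5,0) -> (16,0) [heading=0, draw]
FD 2: (16,0) -> (18,0) [heading=0, draw]
FD 2: (18,0) -> (20,0) [heading=0, draw]
Final: pos=(20,0), heading=0, 4 segment(s) drawn
Waypoints (5 total):
(0, 0)
(5, 0)
(16, 0)
(18, 0)
(20, 0)

Answer: (0, 0)
(5, 0)
(16, 0)
(18, 0)
(20, 0)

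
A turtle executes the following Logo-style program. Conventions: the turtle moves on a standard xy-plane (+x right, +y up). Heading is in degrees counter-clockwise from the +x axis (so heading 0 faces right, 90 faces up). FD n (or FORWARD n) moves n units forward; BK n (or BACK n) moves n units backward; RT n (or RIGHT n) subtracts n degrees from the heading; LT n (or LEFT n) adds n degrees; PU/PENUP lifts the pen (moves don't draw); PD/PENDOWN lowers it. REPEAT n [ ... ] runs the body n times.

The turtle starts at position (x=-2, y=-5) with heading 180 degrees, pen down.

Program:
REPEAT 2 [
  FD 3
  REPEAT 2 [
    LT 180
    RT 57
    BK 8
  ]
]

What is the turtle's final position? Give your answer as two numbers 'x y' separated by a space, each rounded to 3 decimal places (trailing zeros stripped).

Executing turtle program step by step:
Start: pos=(-2,-5), heading=180, pen down
REPEAT 2 [
  -- iteration 1/2 --
  FD 3: (-2,-5) -> (-5,-5) [heading=180, draw]
  REPEAT 2 [
    -- iteration 1/2 --
    LT 180: heading 180 -> 0
    RT 57: heading 0 -> 303
    BK 8: (-5,-5) -> (-9.357,1.709) [heading=303, draw]
    -- iteration 2/2 --
    LT 180: heading 303 -> 123
    RT 57: heading 123 -> 66
    BK 8: (-9.357,1.709) -> (-12.611,-5.599) [heading=66, draw]
  ]
  -- iteration 2/2 --
  FD 3: (-12.611,-5.599) -> (-11.391,-2.858) [heading=66, draw]
  REPEAT 2 [
    -- iteration 1/2 --
    LT 180: heading 66 -> 246
    RT 57: heading 246 -> 189
    BK 8: (-11.391,-2.858) -> (-3.489,-1.607) [heading=189, draw]
    -- iteration 2/2 --
    LT 180: heading 189 -> 9
    RT 57: heading 9 -> 312
    BK 8: (-3.489,-1.607) -> (-8.842,4.338) [heading=312, draw]
  ]
]
Final: pos=(-8.842,4.338), heading=312, 6 segment(s) drawn

Answer: -8.842 4.338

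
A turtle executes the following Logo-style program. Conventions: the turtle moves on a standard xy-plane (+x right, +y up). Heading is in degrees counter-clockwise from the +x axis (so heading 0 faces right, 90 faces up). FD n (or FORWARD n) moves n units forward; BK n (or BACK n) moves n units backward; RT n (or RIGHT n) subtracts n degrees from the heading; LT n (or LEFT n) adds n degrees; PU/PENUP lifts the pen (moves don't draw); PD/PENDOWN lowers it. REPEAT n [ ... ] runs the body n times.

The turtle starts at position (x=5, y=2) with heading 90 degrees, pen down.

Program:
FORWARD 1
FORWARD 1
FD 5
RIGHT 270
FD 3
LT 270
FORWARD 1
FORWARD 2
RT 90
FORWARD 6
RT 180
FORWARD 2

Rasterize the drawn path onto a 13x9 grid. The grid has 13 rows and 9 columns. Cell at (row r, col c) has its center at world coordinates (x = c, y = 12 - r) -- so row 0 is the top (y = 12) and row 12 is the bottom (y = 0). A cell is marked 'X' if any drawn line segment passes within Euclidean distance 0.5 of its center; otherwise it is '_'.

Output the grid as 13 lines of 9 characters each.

Segment 0: (5,2) -> (5,3)
Segment 1: (5,3) -> (5,4)
Segment 2: (5,4) -> (5,9)
Segment 3: (5,9) -> (2,9)
Segment 4: (2,9) -> (2,10)
Segment 5: (2,10) -> (2,12)
Segment 6: (2,12) -> (8,12)
Segment 7: (8,12) -> (6,12)

Answer: __XXXXXXX
__X______
__X______
__XXXX___
_____X___
_____X___
_____X___
_____X___
_____X___
_____X___
_____X___
_________
_________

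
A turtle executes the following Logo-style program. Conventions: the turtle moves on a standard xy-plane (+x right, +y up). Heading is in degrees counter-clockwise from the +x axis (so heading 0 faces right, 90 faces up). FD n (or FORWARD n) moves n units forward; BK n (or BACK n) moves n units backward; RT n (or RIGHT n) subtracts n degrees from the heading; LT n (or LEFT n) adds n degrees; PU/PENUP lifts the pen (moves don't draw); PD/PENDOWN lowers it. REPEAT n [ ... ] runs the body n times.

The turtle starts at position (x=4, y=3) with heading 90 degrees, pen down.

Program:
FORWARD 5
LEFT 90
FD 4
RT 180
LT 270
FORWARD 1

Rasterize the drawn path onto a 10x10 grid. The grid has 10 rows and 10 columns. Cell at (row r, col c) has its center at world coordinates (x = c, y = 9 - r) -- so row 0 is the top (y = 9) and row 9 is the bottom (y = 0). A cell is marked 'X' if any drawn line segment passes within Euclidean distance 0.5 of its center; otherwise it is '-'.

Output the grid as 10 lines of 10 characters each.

Answer: ----------
XXXXX-----
X---X-----
----X-----
----X-----
----X-----
----X-----
----------
----------
----------

Derivation:
Segment 0: (4,3) -> (4,8)
Segment 1: (4,8) -> (0,8)
Segment 2: (0,8) -> (-0,7)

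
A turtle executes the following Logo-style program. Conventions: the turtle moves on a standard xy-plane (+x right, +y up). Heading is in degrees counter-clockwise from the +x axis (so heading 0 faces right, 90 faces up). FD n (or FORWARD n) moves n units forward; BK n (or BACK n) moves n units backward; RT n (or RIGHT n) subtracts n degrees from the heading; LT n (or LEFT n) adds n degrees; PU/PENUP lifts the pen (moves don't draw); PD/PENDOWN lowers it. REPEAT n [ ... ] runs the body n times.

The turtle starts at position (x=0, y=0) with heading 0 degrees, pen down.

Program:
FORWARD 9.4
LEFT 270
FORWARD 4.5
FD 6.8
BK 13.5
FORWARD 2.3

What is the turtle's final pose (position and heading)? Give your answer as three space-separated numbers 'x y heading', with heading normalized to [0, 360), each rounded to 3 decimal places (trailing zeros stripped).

Answer: 9.4 -0.1 270

Derivation:
Executing turtle program step by step:
Start: pos=(0,0), heading=0, pen down
FD 9.4: (0,0) -> (9.4,0) [heading=0, draw]
LT 270: heading 0 -> 270
FD 4.5: (9.4,0) -> (9.4,-4.5) [heading=270, draw]
FD 6.8: (9.4,-4.5) -> (9.4,-11.3) [heading=270, draw]
BK 13.5: (9.4,-11.3) -> (9.4,2.2) [heading=270, draw]
FD 2.3: (9.4,2.2) -> (9.4,-0.1) [heading=270, draw]
Final: pos=(9.4,-0.1), heading=270, 5 segment(s) drawn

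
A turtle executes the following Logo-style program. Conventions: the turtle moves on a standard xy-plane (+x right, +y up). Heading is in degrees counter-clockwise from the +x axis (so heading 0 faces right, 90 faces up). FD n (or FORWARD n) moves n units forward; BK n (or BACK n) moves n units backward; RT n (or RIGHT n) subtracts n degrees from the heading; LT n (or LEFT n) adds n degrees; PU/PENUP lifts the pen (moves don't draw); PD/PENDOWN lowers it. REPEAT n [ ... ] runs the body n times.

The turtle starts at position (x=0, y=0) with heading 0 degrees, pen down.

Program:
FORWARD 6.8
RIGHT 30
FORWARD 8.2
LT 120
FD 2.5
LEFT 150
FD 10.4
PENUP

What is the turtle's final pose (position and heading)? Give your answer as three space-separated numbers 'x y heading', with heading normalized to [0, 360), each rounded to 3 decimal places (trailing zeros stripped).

Answer: 8.701 -10.607 240

Derivation:
Executing turtle program step by step:
Start: pos=(0,0), heading=0, pen down
FD 6.8: (0,0) -> (6.8,0) [heading=0, draw]
RT 30: heading 0 -> 330
FD 8.2: (6.8,0) -> (13.901,-4.1) [heading=330, draw]
LT 120: heading 330 -> 90
FD 2.5: (13.901,-4.1) -> (13.901,-1.6) [heading=90, draw]
LT 150: heading 90 -> 240
FD 10.4: (13.901,-1.6) -> (8.701,-10.607) [heading=240, draw]
PU: pen up
Final: pos=(8.701,-10.607), heading=240, 4 segment(s) drawn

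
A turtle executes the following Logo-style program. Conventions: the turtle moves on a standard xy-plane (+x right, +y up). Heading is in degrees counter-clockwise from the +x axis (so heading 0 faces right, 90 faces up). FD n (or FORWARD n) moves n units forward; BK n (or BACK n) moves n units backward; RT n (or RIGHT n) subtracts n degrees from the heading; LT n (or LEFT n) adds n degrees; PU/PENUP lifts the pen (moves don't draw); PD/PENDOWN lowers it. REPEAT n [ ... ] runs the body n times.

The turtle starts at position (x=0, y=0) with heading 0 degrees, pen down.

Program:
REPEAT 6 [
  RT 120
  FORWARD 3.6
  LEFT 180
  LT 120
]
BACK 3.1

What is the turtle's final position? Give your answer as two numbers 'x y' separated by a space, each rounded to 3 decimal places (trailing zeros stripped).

Answer: -3.1 0

Derivation:
Executing turtle program step by step:
Start: pos=(0,0), heading=0, pen down
REPEAT 6 [
  -- iteration 1/6 --
  RT 120: heading 0 -> 240
  FD 3.6: (0,0) -> (-1.8,-3.118) [heading=240, draw]
  LT 180: heading 240 -> 60
  LT 120: heading 60 -> 180
  -- iteration 2/6 --
  RT 120: heading 180 -> 60
  FD 3.6: (-1.8,-3.118) -> (0,0) [heading=60, draw]
  LT 180: heading 60 -> 240
  LT 120: heading 240 -> 0
  -- iteration 3/6 --
  RT 120: heading 0 -> 240
  FD 3.6: (0,0) -> (-1.8,-3.118) [heading=240, draw]
  LT 180: heading 240 -> 60
  LT 120: heading 60 -> 180
  -- iteration 4/6 --
  RT 120: heading 180 -> 60
  FD 3.6: (-1.8,-3.118) -> (0,0) [heading=60, draw]
  LT 180: heading 60 -> 240
  LT 120: heading 240 -> 0
  -- iteration 5/6 --
  RT 120: heading 0 -> 240
  FD 3.6: (0,0) -> (-1.8,-3.118) [heading=240, draw]
  LT 180: heading 240 -> 60
  LT 120: heading 60 -> 180
  -- iteration 6/6 --
  RT 120: heading 180 -> 60
  FD 3.6: (-1.8,-3.118) -> (0,0) [heading=60, draw]
  LT 180: heading 60 -> 240
  LT 120: heading 240 -> 0
]
BK 3.1: (0,0) -> (-3.1,0) [heading=0, draw]
Final: pos=(-3.1,0), heading=0, 7 segment(s) drawn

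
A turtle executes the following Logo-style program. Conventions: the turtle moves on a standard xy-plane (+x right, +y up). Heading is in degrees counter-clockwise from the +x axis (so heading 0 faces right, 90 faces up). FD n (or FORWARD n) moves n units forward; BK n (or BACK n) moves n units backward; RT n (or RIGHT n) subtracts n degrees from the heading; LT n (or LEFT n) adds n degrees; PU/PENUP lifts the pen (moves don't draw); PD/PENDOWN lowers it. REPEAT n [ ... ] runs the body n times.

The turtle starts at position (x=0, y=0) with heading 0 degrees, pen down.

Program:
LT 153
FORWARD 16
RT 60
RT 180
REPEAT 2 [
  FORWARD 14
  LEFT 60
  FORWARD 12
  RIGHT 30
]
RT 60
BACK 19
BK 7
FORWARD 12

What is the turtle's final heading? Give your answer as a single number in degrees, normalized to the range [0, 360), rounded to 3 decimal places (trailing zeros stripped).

Answer: 273

Derivation:
Executing turtle program step by step:
Start: pos=(0,0), heading=0, pen down
LT 153: heading 0 -> 153
FD 16: (0,0) -> (-14.256,7.264) [heading=153, draw]
RT 60: heading 153 -> 93
RT 180: heading 93 -> 273
REPEAT 2 [
  -- iteration 1/2 --
  FD 14: (-14.256,7.264) -> (-13.523,-6.717) [heading=273, draw]
  LT 60: heading 273 -> 333
  FD 12: (-13.523,-6.717) -> (-2.831,-12.165) [heading=333, draw]
  RT 30: heading 333 -> 303
  -- iteration 2/2 --
  FD 14: (-2.831,-12.165) -> (4.794,-23.906) [heading=303, draw]
  LT 60: heading 303 -> 3
  FD 12: (4.794,-23.906) -> (16.777,-23.278) [heading=3, draw]
  RT 30: heading 3 -> 333
]
RT 60: heading 333 -> 273
BK 19: (16.777,-23.278) -> (15.783,-4.304) [heading=273, draw]
BK 7: (15.783,-4.304) -> (15.416,2.686) [heading=273, draw]
FD 12: (15.416,2.686) -> (16.044,-9.297) [heading=273, draw]
Final: pos=(16.044,-9.297), heading=273, 8 segment(s) drawn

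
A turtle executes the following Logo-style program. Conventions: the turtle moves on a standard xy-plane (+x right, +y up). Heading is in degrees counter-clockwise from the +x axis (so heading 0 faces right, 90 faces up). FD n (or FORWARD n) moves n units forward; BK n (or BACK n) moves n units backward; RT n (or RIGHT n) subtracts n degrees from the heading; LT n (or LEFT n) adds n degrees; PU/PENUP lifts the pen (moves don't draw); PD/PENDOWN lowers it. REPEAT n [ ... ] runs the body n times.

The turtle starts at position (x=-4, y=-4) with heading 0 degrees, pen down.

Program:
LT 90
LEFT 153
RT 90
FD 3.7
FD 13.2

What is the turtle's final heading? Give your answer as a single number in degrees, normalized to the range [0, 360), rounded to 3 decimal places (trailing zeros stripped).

Executing turtle program step by step:
Start: pos=(-4,-4), heading=0, pen down
LT 90: heading 0 -> 90
LT 153: heading 90 -> 243
RT 90: heading 243 -> 153
FD 3.7: (-4,-4) -> (-7.297,-2.32) [heading=153, draw]
FD 13.2: (-7.297,-2.32) -> (-19.058,3.672) [heading=153, draw]
Final: pos=(-19.058,3.672), heading=153, 2 segment(s) drawn

Answer: 153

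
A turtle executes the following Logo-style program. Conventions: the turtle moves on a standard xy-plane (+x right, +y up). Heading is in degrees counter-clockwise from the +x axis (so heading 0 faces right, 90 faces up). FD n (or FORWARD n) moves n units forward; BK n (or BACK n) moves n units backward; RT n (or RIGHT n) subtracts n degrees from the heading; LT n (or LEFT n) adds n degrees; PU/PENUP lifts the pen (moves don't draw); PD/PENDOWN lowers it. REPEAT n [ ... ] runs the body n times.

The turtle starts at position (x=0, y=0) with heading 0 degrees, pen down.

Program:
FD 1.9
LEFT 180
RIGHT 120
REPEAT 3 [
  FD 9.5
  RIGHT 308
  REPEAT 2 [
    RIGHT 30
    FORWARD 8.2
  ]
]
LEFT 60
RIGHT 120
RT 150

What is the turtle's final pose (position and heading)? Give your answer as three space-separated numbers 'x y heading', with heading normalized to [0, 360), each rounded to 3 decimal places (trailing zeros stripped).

Executing turtle program step by step:
Start: pos=(0,0), heading=0, pen down
FD 1.9: (0,0) -> (1.9,0) [heading=0, draw]
LT 180: heading 0 -> 180
RT 120: heading 180 -> 60
REPEAT 3 [
  -- iteration 1/3 --
  FD 9.5: (1.9,0) -> (6.65,8.227) [heading=60, draw]
  RT 308: heading 60 -> 112
  REPEAT 2 [
    -- iteration 1/2 --
    RT 30: heading 112 -> 82
    FD 8.2: (6.65,8.227) -> (7.791,16.347) [heading=82, draw]
    -- iteration 2/2 --
    RT 30: heading 82 -> 52
    FD 8.2: (7.791,16.347) -> (12.84,22.809) [heading=52, draw]
  ]
  -- iteration 2/3 --
  FD 9.5: (12.84,22.809) -> (18.688,30.295) [heading=52, draw]
  RT 308: heading 52 -> 104
  REPEAT 2 [
    -- iteration 1/2 --
    RT 30: heading 104 -> 74
    FD 8.2: (18.688,30.295) -> (20.949,38.178) [heading=74, draw]
    -- iteration 2/2 --
    RT 30: heading 74 -> 44
    FD 8.2: (20.949,38.178) -> (26.847,43.874) [heading=44, draw]
  ]
  -- iteration 3/3 --
  FD 9.5: (26.847,43.874) -> (33.681,50.473) [heading=44, draw]
  RT 308: heading 44 -> 96
  REPEAT 2 [
    -- iteration 1/2 --
    RT 30: heading 96 -> 66
    FD 8.2: (33.681,50.473) -> (37.016,57.964) [heading=66, draw]
    -- iteration 2/2 --
    RT 30: heading 66 -> 36
    FD 8.2: (37.016,57.964) -> (43.65,62.784) [heading=36, draw]
  ]
]
LT 60: heading 36 -> 96
RT 120: heading 96 -> 336
RT 150: heading 336 -> 186
Final: pos=(43.65,62.784), heading=186, 10 segment(s) drawn

Answer: 43.65 62.784 186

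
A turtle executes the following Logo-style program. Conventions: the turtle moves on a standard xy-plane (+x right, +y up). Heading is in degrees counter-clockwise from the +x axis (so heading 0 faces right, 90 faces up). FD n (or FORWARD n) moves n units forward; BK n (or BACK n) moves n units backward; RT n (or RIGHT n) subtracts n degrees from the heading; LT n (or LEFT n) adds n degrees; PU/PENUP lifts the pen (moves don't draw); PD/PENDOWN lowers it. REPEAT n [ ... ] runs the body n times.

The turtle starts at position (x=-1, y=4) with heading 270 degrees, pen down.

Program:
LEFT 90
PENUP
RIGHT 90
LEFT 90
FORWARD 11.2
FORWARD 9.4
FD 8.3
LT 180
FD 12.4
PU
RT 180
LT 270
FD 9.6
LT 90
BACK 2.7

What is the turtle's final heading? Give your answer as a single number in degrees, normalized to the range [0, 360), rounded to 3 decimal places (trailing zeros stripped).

Answer: 0

Derivation:
Executing turtle program step by step:
Start: pos=(-1,4), heading=270, pen down
LT 90: heading 270 -> 0
PU: pen up
RT 90: heading 0 -> 270
LT 90: heading 270 -> 0
FD 11.2: (-1,4) -> (10.2,4) [heading=0, move]
FD 9.4: (10.2,4) -> (19.6,4) [heading=0, move]
FD 8.3: (19.6,4) -> (27.9,4) [heading=0, move]
LT 180: heading 0 -> 180
FD 12.4: (27.9,4) -> (15.5,4) [heading=180, move]
PU: pen up
RT 180: heading 180 -> 0
LT 270: heading 0 -> 270
FD 9.6: (15.5,4) -> (15.5,-5.6) [heading=270, move]
LT 90: heading 270 -> 0
BK 2.7: (15.5,-5.6) -> (12.8,-5.6) [heading=0, move]
Final: pos=(12.8,-5.6), heading=0, 0 segment(s) drawn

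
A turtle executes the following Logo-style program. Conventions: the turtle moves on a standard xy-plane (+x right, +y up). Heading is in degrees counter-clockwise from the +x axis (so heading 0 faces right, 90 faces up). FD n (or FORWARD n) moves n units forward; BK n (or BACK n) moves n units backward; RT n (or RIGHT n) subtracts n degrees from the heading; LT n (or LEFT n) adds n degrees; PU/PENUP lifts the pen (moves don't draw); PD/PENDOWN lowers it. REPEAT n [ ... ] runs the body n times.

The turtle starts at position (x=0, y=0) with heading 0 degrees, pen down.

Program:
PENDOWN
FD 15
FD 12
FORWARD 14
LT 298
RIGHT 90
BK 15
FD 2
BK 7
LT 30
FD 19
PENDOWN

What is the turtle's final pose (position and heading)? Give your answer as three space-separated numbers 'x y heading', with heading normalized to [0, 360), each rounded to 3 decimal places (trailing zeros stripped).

Executing turtle program step by step:
Start: pos=(0,0), heading=0, pen down
PD: pen down
FD 15: (0,0) -> (15,0) [heading=0, draw]
FD 12: (15,0) -> (27,0) [heading=0, draw]
FD 14: (27,0) -> (41,0) [heading=0, draw]
LT 298: heading 0 -> 298
RT 90: heading 298 -> 208
BK 15: (41,0) -> (54.244,7.042) [heading=208, draw]
FD 2: (54.244,7.042) -> (52.478,6.103) [heading=208, draw]
BK 7: (52.478,6.103) -> (58.659,9.389) [heading=208, draw]
LT 30: heading 208 -> 238
FD 19: (58.659,9.389) -> (48.59,-6.723) [heading=238, draw]
PD: pen down
Final: pos=(48.59,-6.723), heading=238, 7 segment(s) drawn

Answer: 48.59 -6.723 238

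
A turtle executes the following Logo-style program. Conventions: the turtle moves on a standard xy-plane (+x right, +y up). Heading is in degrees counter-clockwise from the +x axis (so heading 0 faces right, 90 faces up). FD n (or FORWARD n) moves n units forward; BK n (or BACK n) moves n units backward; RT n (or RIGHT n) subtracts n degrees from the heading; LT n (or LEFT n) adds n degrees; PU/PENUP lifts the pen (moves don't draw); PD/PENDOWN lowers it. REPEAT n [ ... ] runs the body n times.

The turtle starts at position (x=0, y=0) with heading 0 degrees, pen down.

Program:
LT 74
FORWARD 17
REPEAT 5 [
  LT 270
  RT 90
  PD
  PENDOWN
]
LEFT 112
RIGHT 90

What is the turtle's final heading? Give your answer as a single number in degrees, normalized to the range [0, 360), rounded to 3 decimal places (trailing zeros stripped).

Executing turtle program step by step:
Start: pos=(0,0), heading=0, pen down
LT 74: heading 0 -> 74
FD 17: (0,0) -> (4.686,16.341) [heading=74, draw]
REPEAT 5 [
  -- iteration 1/5 --
  LT 270: heading 74 -> 344
  RT 90: heading 344 -> 254
  PD: pen down
  PD: pen down
  -- iteration 2/5 --
  LT 270: heading 254 -> 164
  RT 90: heading 164 -> 74
  PD: pen down
  PD: pen down
  -- iteration 3/5 --
  LT 270: heading 74 -> 344
  RT 90: heading 344 -> 254
  PD: pen down
  PD: pen down
  -- iteration 4/5 --
  LT 270: heading 254 -> 164
  RT 90: heading 164 -> 74
  PD: pen down
  PD: pen down
  -- iteration 5/5 --
  LT 270: heading 74 -> 344
  RT 90: heading 344 -> 254
  PD: pen down
  PD: pen down
]
LT 112: heading 254 -> 6
RT 90: heading 6 -> 276
Final: pos=(4.686,16.341), heading=276, 1 segment(s) drawn

Answer: 276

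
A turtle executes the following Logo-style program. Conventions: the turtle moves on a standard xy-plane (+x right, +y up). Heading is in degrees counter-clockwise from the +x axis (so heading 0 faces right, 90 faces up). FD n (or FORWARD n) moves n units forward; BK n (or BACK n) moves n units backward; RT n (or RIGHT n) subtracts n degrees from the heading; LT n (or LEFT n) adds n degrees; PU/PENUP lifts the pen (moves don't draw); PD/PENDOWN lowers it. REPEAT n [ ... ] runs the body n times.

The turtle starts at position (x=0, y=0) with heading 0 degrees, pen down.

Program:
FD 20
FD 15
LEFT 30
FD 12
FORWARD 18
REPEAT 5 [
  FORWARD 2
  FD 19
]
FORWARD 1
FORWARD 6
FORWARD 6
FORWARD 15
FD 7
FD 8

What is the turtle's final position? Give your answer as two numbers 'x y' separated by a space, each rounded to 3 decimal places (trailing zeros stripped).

Answer: 189.153 89

Derivation:
Executing turtle program step by step:
Start: pos=(0,0), heading=0, pen down
FD 20: (0,0) -> (20,0) [heading=0, draw]
FD 15: (20,0) -> (35,0) [heading=0, draw]
LT 30: heading 0 -> 30
FD 12: (35,0) -> (45.392,6) [heading=30, draw]
FD 18: (45.392,6) -> (60.981,15) [heading=30, draw]
REPEAT 5 [
  -- iteration 1/5 --
  FD 2: (60.981,15) -> (62.713,16) [heading=30, draw]
  FD 19: (62.713,16) -> (79.167,25.5) [heading=30, draw]
  -- iteration 2/5 --
  FD 2: (79.167,25.5) -> (80.899,26.5) [heading=30, draw]
  FD 19: (80.899,26.5) -> (97.354,36) [heading=30, draw]
  -- iteration 3/5 --
  FD 2: (97.354,36) -> (99.086,37) [heading=30, draw]
  FD 19: (99.086,37) -> (115.54,46.5) [heading=30, draw]
  -- iteration 4/5 --
  FD 2: (115.54,46.5) -> (117.272,47.5) [heading=30, draw]
  FD 19: (117.272,47.5) -> (133.727,57) [heading=30, draw]
  -- iteration 5/5 --
  FD 2: (133.727,57) -> (135.459,58) [heading=30, draw]
  FD 19: (135.459,58) -> (151.913,67.5) [heading=30, draw]
]
FD 1: (151.913,67.5) -> (152.779,68) [heading=30, draw]
FD 6: (152.779,68) -> (157.976,71) [heading=30, draw]
FD 6: (157.976,71) -> (163.172,74) [heading=30, draw]
FD 15: (163.172,74) -> (176.162,81.5) [heading=30, draw]
FD 7: (176.162,81.5) -> (182.224,85) [heading=30, draw]
FD 8: (182.224,85) -> (189.153,89) [heading=30, draw]
Final: pos=(189.153,89), heading=30, 20 segment(s) drawn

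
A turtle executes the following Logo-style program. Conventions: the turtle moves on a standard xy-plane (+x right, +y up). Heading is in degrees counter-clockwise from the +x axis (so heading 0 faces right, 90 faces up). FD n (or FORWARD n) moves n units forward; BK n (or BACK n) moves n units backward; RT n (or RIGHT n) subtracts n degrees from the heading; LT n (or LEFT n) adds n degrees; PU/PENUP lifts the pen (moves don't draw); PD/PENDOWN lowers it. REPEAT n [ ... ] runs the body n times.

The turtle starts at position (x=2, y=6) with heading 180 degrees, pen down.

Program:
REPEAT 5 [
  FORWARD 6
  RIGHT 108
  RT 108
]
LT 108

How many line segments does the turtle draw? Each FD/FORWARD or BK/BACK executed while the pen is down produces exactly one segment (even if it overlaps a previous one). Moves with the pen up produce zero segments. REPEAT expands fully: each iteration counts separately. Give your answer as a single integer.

Executing turtle program step by step:
Start: pos=(2,6), heading=180, pen down
REPEAT 5 [
  -- iteration 1/5 --
  FD 6: (2,6) -> (-4,6) [heading=180, draw]
  RT 108: heading 180 -> 72
  RT 108: heading 72 -> 324
  -- iteration 2/5 --
  FD 6: (-4,6) -> (0.854,2.473) [heading=324, draw]
  RT 108: heading 324 -> 216
  RT 108: heading 216 -> 108
  -- iteration 3/5 --
  FD 6: (0.854,2.473) -> (-1,8.18) [heading=108, draw]
  RT 108: heading 108 -> 0
  RT 108: heading 0 -> 252
  -- iteration 4/5 --
  FD 6: (-1,8.18) -> (-2.854,2.473) [heading=252, draw]
  RT 108: heading 252 -> 144
  RT 108: heading 144 -> 36
  -- iteration 5/5 --
  FD 6: (-2.854,2.473) -> (2,6) [heading=36, draw]
  RT 108: heading 36 -> 288
  RT 108: heading 288 -> 180
]
LT 108: heading 180 -> 288
Final: pos=(2,6), heading=288, 5 segment(s) drawn
Segments drawn: 5

Answer: 5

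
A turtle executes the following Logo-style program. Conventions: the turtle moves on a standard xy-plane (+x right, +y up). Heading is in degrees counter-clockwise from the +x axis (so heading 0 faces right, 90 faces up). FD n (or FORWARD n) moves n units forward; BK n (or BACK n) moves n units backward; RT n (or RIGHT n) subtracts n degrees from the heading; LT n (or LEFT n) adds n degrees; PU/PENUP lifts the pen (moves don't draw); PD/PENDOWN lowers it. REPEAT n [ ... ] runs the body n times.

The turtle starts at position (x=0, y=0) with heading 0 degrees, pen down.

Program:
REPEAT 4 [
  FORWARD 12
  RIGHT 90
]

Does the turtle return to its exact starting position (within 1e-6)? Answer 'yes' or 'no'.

Answer: yes

Derivation:
Executing turtle program step by step:
Start: pos=(0,0), heading=0, pen down
REPEAT 4 [
  -- iteration 1/4 --
  FD 12: (0,0) -> (12,0) [heading=0, draw]
  RT 90: heading 0 -> 270
  -- iteration 2/4 --
  FD 12: (12,0) -> (12,-12) [heading=270, draw]
  RT 90: heading 270 -> 180
  -- iteration 3/4 --
  FD 12: (12,-12) -> (0,-12) [heading=180, draw]
  RT 90: heading 180 -> 90
  -- iteration 4/4 --
  FD 12: (0,-12) -> (0,0) [heading=90, draw]
  RT 90: heading 90 -> 0
]
Final: pos=(0,0), heading=0, 4 segment(s) drawn

Start position: (0, 0)
Final position: (0, 0)
Distance = 0; < 1e-6 -> CLOSED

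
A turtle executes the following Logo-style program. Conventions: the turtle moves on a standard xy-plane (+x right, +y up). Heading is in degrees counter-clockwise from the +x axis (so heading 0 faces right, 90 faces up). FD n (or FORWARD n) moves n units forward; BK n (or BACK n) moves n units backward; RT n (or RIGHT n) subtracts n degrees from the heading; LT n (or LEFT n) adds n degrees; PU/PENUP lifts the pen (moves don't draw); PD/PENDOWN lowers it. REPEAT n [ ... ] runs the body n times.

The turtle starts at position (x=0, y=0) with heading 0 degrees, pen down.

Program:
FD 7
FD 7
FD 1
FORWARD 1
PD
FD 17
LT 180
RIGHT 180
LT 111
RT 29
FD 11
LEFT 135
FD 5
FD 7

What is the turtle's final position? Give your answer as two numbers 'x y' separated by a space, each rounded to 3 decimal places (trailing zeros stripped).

Answer: 24.947 3.671

Derivation:
Executing turtle program step by step:
Start: pos=(0,0), heading=0, pen down
FD 7: (0,0) -> (7,0) [heading=0, draw]
FD 7: (7,0) -> (14,0) [heading=0, draw]
FD 1: (14,0) -> (15,0) [heading=0, draw]
FD 1: (15,0) -> (16,0) [heading=0, draw]
PD: pen down
FD 17: (16,0) -> (33,0) [heading=0, draw]
LT 180: heading 0 -> 180
RT 180: heading 180 -> 0
LT 111: heading 0 -> 111
RT 29: heading 111 -> 82
FD 11: (33,0) -> (34.531,10.893) [heading=82, draw]
LT 135: heading 82 -> 217
FD 5: (34.531,10.893) -> (30.538,7.884) [heading=217, draw]
FD 7: (30.538,7.884) -> (24.947,3.671) [heading=217, draw]
Final: pos=(24.947,3.671), heading=217, 8 segment(s) drawn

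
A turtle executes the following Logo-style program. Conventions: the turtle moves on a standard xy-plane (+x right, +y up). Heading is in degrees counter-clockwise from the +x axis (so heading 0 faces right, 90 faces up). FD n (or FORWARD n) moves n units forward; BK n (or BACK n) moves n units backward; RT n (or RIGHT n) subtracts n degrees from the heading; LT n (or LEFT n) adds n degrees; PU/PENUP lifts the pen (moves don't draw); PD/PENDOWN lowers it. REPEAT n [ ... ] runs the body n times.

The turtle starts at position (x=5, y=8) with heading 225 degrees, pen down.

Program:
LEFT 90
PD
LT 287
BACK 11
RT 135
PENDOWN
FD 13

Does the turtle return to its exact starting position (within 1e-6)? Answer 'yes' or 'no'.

Executing turtle program step by step:
Start: pos=(5,8), heading=225, pen down
LT 90: heading 225 -> 315
PD: pen down
LT 287: heading 315 -> 242
BK 11: (5,8) -> (10.164,17.712) [heading=242, draw]
RT 135: heading 242 -> 107
PD: pen down
FD 13: (10.164,17.712) -> (6.363,30.144) [heading=107, draw]
Final: pos=(6.363,30.144), heading=107, 2 segment(s) drawn

Start position: (5, 8)
Final position: (6.363, 30.144)
Distance = 22.186; >= 1e-6 -> NOT closed

Answer: no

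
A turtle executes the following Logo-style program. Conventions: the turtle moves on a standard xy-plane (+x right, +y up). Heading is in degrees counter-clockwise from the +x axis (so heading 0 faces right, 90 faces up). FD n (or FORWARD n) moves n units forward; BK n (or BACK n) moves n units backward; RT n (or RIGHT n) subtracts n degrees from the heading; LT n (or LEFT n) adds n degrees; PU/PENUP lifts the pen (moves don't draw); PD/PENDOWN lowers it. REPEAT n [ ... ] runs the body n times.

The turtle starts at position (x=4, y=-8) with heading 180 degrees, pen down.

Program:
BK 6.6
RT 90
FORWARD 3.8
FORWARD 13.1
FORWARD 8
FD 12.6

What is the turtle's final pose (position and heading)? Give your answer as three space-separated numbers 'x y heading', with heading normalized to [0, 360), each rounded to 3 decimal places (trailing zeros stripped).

Answer: 10.6 29.5 90

Derivation:
Executing turtle program step by step:
Start: pos=(4,-8), heading=180, pen down
BK 6.6: (4,-8) -> (10.6,-8) [heading=180, draw]
RT 90: heading 180 -> 90
FD 3.8: (10.6,-8) -> (10.6,-4.2) [heading=90, draw]
FD 13.1: (10.6,-4.2) -> (10.6,8.9) [heading=90, draw]
FD 8: (10.6,8.9) -> (10.6,16.9) [heading=90, draw]
FD 12.6: (10.6,16.9) -> (10.6,29.5) [heading=90, draw]
Final: pos=(10.6,29.5), heading=90, 5 segment(s) drawn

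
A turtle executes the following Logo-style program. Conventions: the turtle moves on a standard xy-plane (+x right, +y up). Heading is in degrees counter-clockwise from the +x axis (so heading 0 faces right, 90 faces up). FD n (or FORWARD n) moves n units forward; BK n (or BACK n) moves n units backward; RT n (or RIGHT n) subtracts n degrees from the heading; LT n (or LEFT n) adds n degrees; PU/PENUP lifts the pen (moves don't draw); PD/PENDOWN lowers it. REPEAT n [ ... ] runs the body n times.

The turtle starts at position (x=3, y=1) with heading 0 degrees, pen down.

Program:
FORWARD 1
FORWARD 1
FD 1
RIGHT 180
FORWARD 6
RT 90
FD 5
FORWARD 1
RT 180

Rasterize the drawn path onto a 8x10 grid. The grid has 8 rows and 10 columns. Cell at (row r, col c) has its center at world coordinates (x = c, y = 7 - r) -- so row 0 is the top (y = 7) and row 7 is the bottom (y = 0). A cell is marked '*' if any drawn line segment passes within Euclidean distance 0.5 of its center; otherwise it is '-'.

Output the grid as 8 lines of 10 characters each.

Segment 0: (3,1) -> (4,1)
Segment 1: (4,1) -> (5,1)
Segment 2: (5,1) -> (6,1)
Segment 3: (6,1) -> (0,1)
Segment 4: (0,1) -> (-0,6)
Segment 5: (-0,6) -> (-0,7)

Answer: *---------
*---------
*---------
*---------
*---------
*---------
*******---
----------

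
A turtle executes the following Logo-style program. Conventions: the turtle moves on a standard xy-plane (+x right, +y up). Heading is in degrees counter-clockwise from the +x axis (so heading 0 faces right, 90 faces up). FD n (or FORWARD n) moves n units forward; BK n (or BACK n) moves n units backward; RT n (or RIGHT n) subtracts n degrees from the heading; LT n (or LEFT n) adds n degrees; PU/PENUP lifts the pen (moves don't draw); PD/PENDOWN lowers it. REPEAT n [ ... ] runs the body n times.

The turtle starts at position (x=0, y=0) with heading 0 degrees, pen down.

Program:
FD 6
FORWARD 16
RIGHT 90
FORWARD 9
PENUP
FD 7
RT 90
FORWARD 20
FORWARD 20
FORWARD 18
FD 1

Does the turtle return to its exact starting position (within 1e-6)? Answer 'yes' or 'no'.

Executing turtle program step by step:
Start: pos=(0,0), heading=0, pen down
FD 6: (0,0) -> (6,0) [heading=0, draw]
FD 16: (6,0) -> (22,0) [heading=0, draw]
RT 90: heading 0 -> 270
FD 9: (22,0) -> (22,-9) [heading=270, draw]
PU: pen up
FD 7: (22,-9) -> (22,-16) [heading=270, move]
RT 90: heading 270 -> 180
FD 20: (22,-16) -> (2,-16) [heading=180, move]
FD 20: (2,-16) -> (-18,-16) [heading=180, move]
FD 18: (-18,-16) -> (-36,-16) [heading=180, move]
FD 1: (-36,-16) -> (-37,-16) [heading=180, move]
Final: pos=(-37,-16), heading=180, 3 segment(s) drawn

Start position: (0, 0)
Final position: (-37, -16)
Distance = 40.311; >= 1e-6 -> NOT closed

Answer: no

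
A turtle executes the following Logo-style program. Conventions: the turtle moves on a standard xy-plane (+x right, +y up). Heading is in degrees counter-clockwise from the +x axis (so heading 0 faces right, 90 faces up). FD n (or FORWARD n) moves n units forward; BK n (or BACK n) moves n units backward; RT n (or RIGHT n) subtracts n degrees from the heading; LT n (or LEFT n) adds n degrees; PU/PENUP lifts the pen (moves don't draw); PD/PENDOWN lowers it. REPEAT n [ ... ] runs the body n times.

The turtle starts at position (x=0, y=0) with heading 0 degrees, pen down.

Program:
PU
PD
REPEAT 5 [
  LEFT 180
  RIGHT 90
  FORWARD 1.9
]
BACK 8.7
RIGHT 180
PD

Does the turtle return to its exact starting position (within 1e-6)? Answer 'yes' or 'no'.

Answer: no

Derivation:
Executing turtle program step by step:
Start: pos=(0,0), heading=0, pen down
PU: pen up
PD: pen down
REPEAT 5 [
  -- iteration 1/5 --
  LT 180: heading 0 -> 180
  RT 90: heading 180 -> 90
  FD 1.9: (0,0) -> (0,1.9) [heading=90, draw]
  -- iteration 2/5 --
  LT 180: heading 90 -> 270
  RT 90: heading 270 -> 180
  FD 1.9: (0,1.9) -> (-1.9,1.9) [heading=180, draw]
  -- iteration 3/5 --
  LT 180: heading 180 -> 0
  RT 90: heading 0 -> 270
  FD 1.9: (-1.9,1.9) -> (-1.9,0) [heading=270, draw]
  -- iteration 4/5 --
  LT 180: heading 270 -> 90
  RT 90: heading 90 -> 0
  FD 1.9: (-1.9,0) -> (0,0) [heading=0, draw]
  -- iteration 5/5 --
  LT 180: heading 0 -> 180
  RT 90: heading 180 -> 90
  FD 1.9: (0,0) -> (0,1.9) [heading=90, draw]
]
BK 8.7: (0,1.9) -> (0,-6.8) [heading=90, draw]
RT 180: heading 90 -> 270
PD: pen down
Final: pos=(0,-6.8), heading=270, 6 segment(s) drawn

Start position: (0, 0)
Final position: (0, -6.8)
Distance = 6.8; >= 1e-6 -> NOT closed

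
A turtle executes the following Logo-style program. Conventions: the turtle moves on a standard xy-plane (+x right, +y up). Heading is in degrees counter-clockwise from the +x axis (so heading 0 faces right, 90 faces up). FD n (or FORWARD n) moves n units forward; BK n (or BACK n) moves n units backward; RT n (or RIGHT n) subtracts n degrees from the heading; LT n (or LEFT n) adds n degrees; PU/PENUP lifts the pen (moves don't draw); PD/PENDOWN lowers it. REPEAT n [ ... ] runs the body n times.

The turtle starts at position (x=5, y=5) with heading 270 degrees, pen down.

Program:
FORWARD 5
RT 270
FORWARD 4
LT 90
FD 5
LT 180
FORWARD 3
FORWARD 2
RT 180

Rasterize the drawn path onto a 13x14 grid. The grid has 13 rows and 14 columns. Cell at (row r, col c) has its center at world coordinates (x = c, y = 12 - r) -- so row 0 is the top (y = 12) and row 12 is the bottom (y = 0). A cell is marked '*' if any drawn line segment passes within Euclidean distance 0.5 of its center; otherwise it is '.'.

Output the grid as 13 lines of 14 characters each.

Answer: ..............
..............
..............
..............
..............
..............
..............
.....*...*....
.....*...*....
.....*...*....
.....*...*....
.....*...*....
.....*****....

Derivation:
Segment 0: (5,5) -> (5,0)
Segment 1: (5,0) -> (9,0)
Segment 2: (9,0) -> (9,5)
Segment 3: (9,5) -> (9,2)
Segment 4: (9,2) -> (9,0)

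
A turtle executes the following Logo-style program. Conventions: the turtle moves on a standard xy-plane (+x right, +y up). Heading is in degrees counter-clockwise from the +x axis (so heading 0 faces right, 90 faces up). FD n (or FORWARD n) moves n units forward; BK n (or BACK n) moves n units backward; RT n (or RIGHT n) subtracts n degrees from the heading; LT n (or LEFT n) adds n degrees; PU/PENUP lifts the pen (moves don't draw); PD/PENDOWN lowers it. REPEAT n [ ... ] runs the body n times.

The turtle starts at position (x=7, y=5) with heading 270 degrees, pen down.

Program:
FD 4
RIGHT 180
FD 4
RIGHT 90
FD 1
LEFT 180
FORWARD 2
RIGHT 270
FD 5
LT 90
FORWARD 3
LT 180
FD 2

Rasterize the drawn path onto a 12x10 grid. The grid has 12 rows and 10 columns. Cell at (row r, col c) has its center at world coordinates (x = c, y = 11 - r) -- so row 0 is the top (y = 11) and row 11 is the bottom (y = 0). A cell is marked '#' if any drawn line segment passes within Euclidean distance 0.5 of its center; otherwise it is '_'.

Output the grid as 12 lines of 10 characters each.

Segment 0: (7,5) -> (7,1)
Segment 1: (7,1) -> (7,5)
Segment 2: (7,5) -> (8,5)
Segment 3: (8,5) -> (6,5)
Segment 4: (6,5) -> (6,0)
Segment 5: (6,0) -> (9,0)
Segment 6: (9,0) -> (7,0)

Answer: __________
__________
__________
__________
__________
__________
______###_
______##__
______##__
______##__
______##__
______####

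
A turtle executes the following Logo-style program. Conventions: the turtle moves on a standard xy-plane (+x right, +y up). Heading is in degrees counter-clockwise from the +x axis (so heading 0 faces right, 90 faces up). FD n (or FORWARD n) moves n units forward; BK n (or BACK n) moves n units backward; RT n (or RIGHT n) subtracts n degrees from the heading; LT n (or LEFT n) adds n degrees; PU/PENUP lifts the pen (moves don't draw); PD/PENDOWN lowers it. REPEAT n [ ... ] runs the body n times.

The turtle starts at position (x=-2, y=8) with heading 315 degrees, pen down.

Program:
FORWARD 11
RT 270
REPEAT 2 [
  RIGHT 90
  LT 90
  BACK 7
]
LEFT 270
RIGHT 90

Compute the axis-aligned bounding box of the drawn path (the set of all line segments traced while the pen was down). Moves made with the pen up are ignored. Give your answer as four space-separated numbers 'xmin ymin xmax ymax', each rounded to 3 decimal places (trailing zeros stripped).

Answer: -4.121 -9.678 5.778 8

Derivation:
Executing turtle program step by step:
Start: pos=(-2,8), heading=315, pen down
FD 11: (-2,8) -> (5.778,0.222) [heading=315, draw]
RT 270: heading 315 -> 45
REPEAT 2 [
  -- iteration 1/2 --
  RT 90: heading 45 -> 315
  LT 90: heading 315 -> 45
  BK 7: (5.778,0.222) -> (0.828,-4.728) [heading=45, draw]
  -- iteration 2/2 --
  RT 90: heading 45 -> 315
  LT 90: heading 315 -> 45
  BK 7: (0.828,-4.728) -> (-4.121,-9.678) [heading=45, draw]
]
LT 270: heading 45 -> 315
RT 90: heading 315 -> 225
Final: pos=(-4.121,-9.678), heading=225, 3 segment(s) drawn

Segment endpoints: x in {-4.121, -2, 0.828, 5.778}, y in {-9.678, -4.728, 0.222, 8}
xmin=-4.121, ymin=-9.678, xmax=5.778, ymax=8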